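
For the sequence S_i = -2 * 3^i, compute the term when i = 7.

S_7 = -2 * 3^7 = -2 * 2187 = -4374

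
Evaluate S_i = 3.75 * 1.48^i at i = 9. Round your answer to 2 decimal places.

S_9 = 3.75 * 1.48^9 ≈ 3.75 * 34.0687 ≈ 127.76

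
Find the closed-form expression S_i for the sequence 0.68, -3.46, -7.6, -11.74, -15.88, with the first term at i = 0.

Check differences: -3.46 - 0.68 = -4.14
-7.6 - -3.46 = -4.14
Common difference d = -4.14.
First term a = 0.68.
Formula: S_i = 0.68 - 4.14*i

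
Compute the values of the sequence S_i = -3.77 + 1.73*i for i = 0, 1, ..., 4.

This is an arithmetic sequence.
i=0: S_0 = -3.77 + 1.73*0 = -3.77
i=1: S_1 = -3.77 + 1.73*1 = -2.04
i=2: S_2 = -3.77 + 1.73*2 = -0.31
i=3: S_3 = -3.77 + 1.73*3 = 1.42
i=4: S_4 = -3.77 + 1.73*4 = 3.15
The first 5 terms are: [-3.77, -2.04, -0.31, 1.42, 3.15]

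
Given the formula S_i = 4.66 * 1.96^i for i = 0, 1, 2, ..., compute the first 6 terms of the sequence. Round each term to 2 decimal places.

This is a geometric sequence.
i=0: S_0 = 4.66 * 1.96^0 = 4.66
i=1: S_1 = 4.66 * 1.96^1 ≈ 9.13
i=2: S_2 = 4.66 * 1.96^2 ≈ 17.9
i=3: S_3 = 4.66 * 1.96^3 ≈ 35.09
i=4: S_4 = 4.66 * 1.96^4 ≈ 68.77
i=5: S_5 = 4.66 * 1.96^5 ≈ 134.79
The first 6 terms are: [4.66, 9.13, 17.9, 35.09, 68.77, 134.79]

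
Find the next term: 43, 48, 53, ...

Differences: 48 - 43 = 5
This is an arithmetic sequence with common difference d = 5.
Next term = 53 + 5 = 58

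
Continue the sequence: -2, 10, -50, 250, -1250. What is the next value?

Ratios: 10 / -2 = -5.0
This is a geometric sequence with common ratio r = -5.
Next term = -1250 * -5 = 6250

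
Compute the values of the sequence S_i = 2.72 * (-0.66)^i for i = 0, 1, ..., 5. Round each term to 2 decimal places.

This is a geometric sequence.
i=0: S_0 = 2.72 * (-0.66)^0 = 2.72
i=1: S_1 = 2.72 * (-0.66)^1 ≈ -1.8
i=2: S_2 = 2.72 * (-0.66)^2 ≈ 1.18
i=3: S_3 = 2.72 * (-0.66)^3 ≈ -0.78
i=4: S_4 = 2.72 * (-0.66)^4 ≈ 0.52
i=5: S_5 = 2.72 * (-0.66)^5 ≈ -0.34
The first 6 terms are: [2.72, -1.8, 1.18, -0.78, 0.52, -0.34]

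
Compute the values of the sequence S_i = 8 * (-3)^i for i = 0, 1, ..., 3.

This is a geometric sequence.
i=0: S_0 = 8 * (-3)^0 = 8
i=1: S_1 = 8 * (-3)^1 = -24
i=2: S_2 = 8 * (-3)^2 = 72
i=3: S_3 = 8 * (-3)^3 = -216
The first 4 terms are: [8, -24, 72, -216]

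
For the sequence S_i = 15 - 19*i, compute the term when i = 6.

S_6 = 15 + -19*6 = 15 + -114 = -99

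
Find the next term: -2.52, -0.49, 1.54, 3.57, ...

Differences: -0.49 - -2.52 = 2.03
This is an arithmetic sequence with common difference d = 2.03.
Next term = 3.57 + 2.03 = 5.6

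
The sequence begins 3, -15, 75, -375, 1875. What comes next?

Ratios: -15 / 3 = -5.0
This is a geometric sequence with common ratio r = -5.
Next term = 1875 * -5 = -9375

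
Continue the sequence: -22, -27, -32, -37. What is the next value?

Differences: -27 - -22 = -5
This is an arithmetic sequence with common difference d = -5.
Next term = -37 + -5 = -42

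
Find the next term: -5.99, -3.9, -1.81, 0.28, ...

Differences: -3.9 - -5.99 = 2.09
This is an arithmetic sequence with common difference d = 2.09.
Next term = 0.28 + 2.09 = 2.37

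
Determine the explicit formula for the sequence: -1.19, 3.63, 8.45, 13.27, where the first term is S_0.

Check differences: 3.63 - -1.19 = 4.82
8.45 - 3.63 = 4.82
Common difference d = 4.82.
First term a = -1.19.
Formula: S_i = -1.19 + 4.82*i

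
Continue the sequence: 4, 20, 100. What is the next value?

Ratios: 20 / 4 = 5.0
This is a geometric sequence with common ratio r = 5.
Next term = 100 * 5 = 500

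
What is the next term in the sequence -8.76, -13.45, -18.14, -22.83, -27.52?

Differences: -13.45 - -8.76 = -4.69
This is an arithmetic sequence with common difference d = -4.69.
Next term = -27.52 + -4.69 = -32.21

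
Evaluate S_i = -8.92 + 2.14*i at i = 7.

S_7 = -8.92 + 2.14*7 = -8.92 + 14.98 = 6.06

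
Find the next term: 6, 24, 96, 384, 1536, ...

Ratios: 24 / 6 = 4.0
This is a geometric sequence with common ratio r = 4.
Next term = 1536 * 4 = 6144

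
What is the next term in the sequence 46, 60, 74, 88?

Differences: 60 - 46 = 14
This is an arithmetic sequence with common difference d = 14.
Next term = 88 + 14 = 102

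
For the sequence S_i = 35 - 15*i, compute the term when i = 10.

S_10 = 35 + -15*10 = 35 + -150 = -115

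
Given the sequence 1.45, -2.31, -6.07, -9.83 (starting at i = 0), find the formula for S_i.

Check differences: -2.31 - 1.45 = -3.76
-6.07 - -2.31 = -3.76
Common difference d = -3.76.
First term a = 1.45.
Formula: S_i = 1.45 - 3.76*i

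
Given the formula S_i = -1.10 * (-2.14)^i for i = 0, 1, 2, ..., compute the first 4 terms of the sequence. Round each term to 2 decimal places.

This is a geometric sequence.
i=0: S_0 = -1.1 * (-2.14)^0 = -1.1
i=1: S_1 = -1.1 * (-2.14)^1 ≈ 2.35
i=2: S_2 = -1.1 * (-2.14)^2 ≈ -5.04
i=3: S_3 = -1.1 * (-2.14)^3 ≈ 10.78
The first 4 terms are: [-1.1, 2.35, -5.04, 10.78]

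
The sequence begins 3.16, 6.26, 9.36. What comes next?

Differences: 6.26 - 3.16 = 3.1
This is an arithmetic sequence with common difference d = 3.1.
Next term = 9.36 + 3.1 = 12.46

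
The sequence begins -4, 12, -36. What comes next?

Ratios: 12 / -4 = -3.0
This is a geometric sequence with common ratio r = -3.
Next term = -36 * -3 = 108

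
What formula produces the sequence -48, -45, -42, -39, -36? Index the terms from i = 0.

Check differences: -45 - -48 = 3
-42 - -45 = 3
Common difference d = 3.
First term a = -48.
Formula: S_i = -48 + 3*i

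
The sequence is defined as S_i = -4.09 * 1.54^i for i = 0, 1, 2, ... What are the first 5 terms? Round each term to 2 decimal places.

This is a geometric sequence.
i=0: S_0 = -4.09 * 1.54^0 = -4.09
i=1: S_1 = -4.09 * 1.54^1 ≈ -6.3
i=2: S_2 = -4.09 * 1.54^2 ≈ -9.7
i=3: S_3 = -4.09 * 1.54^3 ≈ -14.94
i=4: S_4 = -4.09 * 1.54^4 ≈ -23.0
The first 5 terms are: [-4.09, -6.3, -9.7, -14.94, -23.0]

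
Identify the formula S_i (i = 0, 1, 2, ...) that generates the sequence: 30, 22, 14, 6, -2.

Check differences: 22 - 30 = -8
14 - 22 = -8
Common difference d = -8.
First term a = 30.
Formula: S_i = 30 - 8*i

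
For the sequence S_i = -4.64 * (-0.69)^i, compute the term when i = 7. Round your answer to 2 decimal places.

S_7 = -4.64 * (-0.69)^7 ≈ -4.64 * -0.0745 ≈ 0.35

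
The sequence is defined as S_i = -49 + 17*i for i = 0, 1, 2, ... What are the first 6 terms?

This is an arithmetic sequence.
i=0: S_0 = -49 + 17*0 = -49
i=1: S_1 = -49 + 17*1 = -32
i=2: S_2 = -49 + 17*2 = -15
i=3: S_3 = -49 + 17*3 = 2
i=4: S_4 = -49 + 17*4 = 19
i=5: S_5 = -49 + 17*5 = 36
The first 6 terms are: [-49, -32, -15, 2, 19, 36]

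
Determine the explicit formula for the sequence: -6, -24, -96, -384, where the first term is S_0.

Check ratios: -24 / -6 = 4.0
Common ratio r = 4.
First term a = -6.
Formula: S_i = -6 * 4^i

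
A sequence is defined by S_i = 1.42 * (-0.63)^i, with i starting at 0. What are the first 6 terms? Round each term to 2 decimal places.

This is a geometric sequence.
i=0: S_0 = 1.42 * (-0.63)^0 = 1.42
i=1: S_1 = 1.42 * (-0.63)^1 ≈ -0.89
i=2: S_2 = 1.42 * (-0.63)^2 ≈ 0.56
i=3: S_3 = 1.42 * (-0.63)^3 ≈ -0.36
i=4: S_4 = 1.42 * (-0.63)^4 ≈ 0.22
i=5: S_5 = 1.42 * (-0.63)^5 ≈ -0.14
The first 6 terms are: [1.42, -0.89, 0.56, -0.36, 0.22, -0.14]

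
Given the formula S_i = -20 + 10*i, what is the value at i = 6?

S_6 = -20 + 10*6 = -20 + 60 = 40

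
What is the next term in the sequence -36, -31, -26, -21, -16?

Differences: -31 - -36 = 5
This is an arithmetic sequence with common difference d = 5.
Next term = -16 + 5 = -11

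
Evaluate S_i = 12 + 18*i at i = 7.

S_7 = 12 + 18*7 = 12 + 126 = 138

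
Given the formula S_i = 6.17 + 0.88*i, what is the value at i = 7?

S_7 = 6.17 + 0.88*7 = 6.17 + 6.16 = 12.33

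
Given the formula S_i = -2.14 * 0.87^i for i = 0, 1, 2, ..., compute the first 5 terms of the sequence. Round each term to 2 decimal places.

This is a geometric sequence.
i=0: S_0 = -2.14 * 0.87^0 = -2.14
i=1: S_1 = -2.14 * 0.87^1 ≈ -1.86
i=2: S_2 = -2.14 * 0.87^2 ≈ -1.62
i=3: S_3 = -2.14 * 0.87^3 ≈ -1.41
i=4: S_4 = -2.14 * 0.87^4 ≈ -1.23
The first 5 terms are: [-2.14, -1.86, -1.62, -1.41, -1.23]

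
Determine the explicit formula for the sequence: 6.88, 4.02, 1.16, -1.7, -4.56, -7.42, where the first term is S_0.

Check differences: 4.02 - 6.88 = -2.86
1.16 - 4.02 = -2.86
Common difference d = -2.86.
First term a = 6.88.
Formula: S_i = 6.88 - 2.86*i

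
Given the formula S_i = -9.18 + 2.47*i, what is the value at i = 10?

S_10 = -9.18 + 2.47*10 = -9.18 + 24.7 = 15.52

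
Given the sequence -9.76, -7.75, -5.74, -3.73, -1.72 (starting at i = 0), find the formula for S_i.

Check differences: -7.75 - -9.76 = 2.01
-5.74 - -7.75 = 2.01
Common difference d = 2.01.
First term a = -9.76.
Formula: S_i = -9.76 + 2.01*i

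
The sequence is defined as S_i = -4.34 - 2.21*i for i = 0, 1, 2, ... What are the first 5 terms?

This is an arithmetic sequence.
i=0: S_0 = -4.34 + -2.21*0 = -4.34
i=1: S_1 = -4.34 + -2.21*1 = -6.55
i=2: S_2 = -4.34 + -2.21*2 = -8.76
i=3: S_3 = -4.34 + -2.21*3 = -10.97
i=4: S_4 = -4.34 + -2.21*4 = -13.18
The first 5 terms are: [-4.34, -6.55, -8.76, -10.97, -13.18]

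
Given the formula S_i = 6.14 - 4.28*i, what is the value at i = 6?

S_6 = 6.14 + -4.28*6 = 6.14 + -25.68 = -19.54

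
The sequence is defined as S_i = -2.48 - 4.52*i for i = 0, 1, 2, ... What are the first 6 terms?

This is an arithmetic sequence.
i=0: S_0 = -2.48 + -4.52*0 = -2.48
i=1: S_1 = -2.48 + -4.52*1 = -7.0
i=2: S_2 = -2.48 + -4.52*2 = -11.52
i=3: S_3 = -2.48 + -4.52*3 = -16.04
i=4: S_4 = -2.48 + -4.52*4 = -20.56
i=5: S_5 = -2.48 + -4.52*5 = -25.08
The first 6 terms are: [-2.48, -7.0, -11.52, -16.04, -20.56, -25.08]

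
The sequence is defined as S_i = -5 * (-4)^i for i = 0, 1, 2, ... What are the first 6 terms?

This is a geometric sequence.
i=0: S_0 = -5 * (-4)^0 = -5
i=1: S_1 = -5 * (-4)^1 = 20
i=2: S_2 = -5 * (-4)^2 = -80
i=3: S_3 = -5 * (-4)^3 = 320
i=4: S_4 = -5 * (-4)^4 = -1280
i=5: S_5 = -5 * (-4)^5 = 5120
The first 6 terms are: [-5, 20, -80, 320, -1280, 5120]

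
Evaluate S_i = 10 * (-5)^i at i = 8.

S_8 = 10 * (-5)^8 = 10 * 390625 = 3906250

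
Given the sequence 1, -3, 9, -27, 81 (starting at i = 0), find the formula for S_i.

Check ratios: -3 / 1 = -3.0
Common ratio r = -3.
First term a = 1.
Formula: S_i = 1 * (-3)^i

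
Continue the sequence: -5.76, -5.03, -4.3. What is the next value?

Differences: -5.03 - -5.76 = 0.73
This is an arithmetic sequence with common difference d = 0.73.
Next term = -4.3 + 0.73 = -3.57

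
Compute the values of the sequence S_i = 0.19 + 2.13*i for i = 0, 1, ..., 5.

This is an arithmetic sequence.
i=0: S_0 = 0.19 + 2.13*0 = 0.19
i=1: S_1 = 0.19 + 2.13*1 = 2.32
i=2: S_2 = 0.19 + 2.13*2 = 4.45
i=3: S_3 = 0.19 + 2.13*3 = 6.58
i=4: S_4 = 0.19 + 2.13*4 = 8.71
i=5: S_5 = 0.19 + 2.13*5 = 10.84
The first 6 terms are: [0.19, 2.32, 4.45, 6.58, 8.71, 10.84]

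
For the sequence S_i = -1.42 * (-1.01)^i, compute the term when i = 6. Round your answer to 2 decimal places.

S_6 = -1.42 * (-1.01)^6 ≈ -1.42 * 1.0615 ≈ -1.51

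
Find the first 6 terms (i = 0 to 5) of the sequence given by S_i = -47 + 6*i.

This is an arithmetic sequence.
i=0: S_0 = -47 + 6*0 = -47
i=1: S_1 = -47 + 6*1 = -41
i=2: S_2 = -47 + 6*2 = -35
i=3: S_3 = -47 + 6*3 = -29
i=4: S_4 = -47 + 6*4 = -23
i=5: S_5 = -47 + 6*5 = -17
The first 6 terms are: [-47, -41, -35, -29, -23, -17]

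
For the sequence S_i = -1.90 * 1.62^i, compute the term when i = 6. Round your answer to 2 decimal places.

S_6 = -1.9 * 1.62^6 ≈ -1.9 * 18.0755 ≈ -34.34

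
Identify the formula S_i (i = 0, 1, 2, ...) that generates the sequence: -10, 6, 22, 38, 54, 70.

Check differences: 6 - -10 = 16
22 - 6 = 16
Common difference d = 16.
First term a = -10.
Formula: S_i = -10 + 16*i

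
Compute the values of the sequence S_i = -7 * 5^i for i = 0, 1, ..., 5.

This is a geometric sequence.
i=0: S_0 = -7 * 5^0 = -7
i=1: S_1 = -7 * 5^1 = -35
i=2: S_2 = -7 * 5^2 = -175
i=3: S_3 = -7 * 5^3 = -875
i=4: S_4 = -7 * 5^4 = -4375
i=5: S_5 = -7 * 5^5 = -21875
The first 6 terms are: [-7, -35, -175, -875, -4375, -21875]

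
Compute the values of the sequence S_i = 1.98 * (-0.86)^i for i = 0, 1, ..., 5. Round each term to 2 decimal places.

This is a geometric sequence.
i=0: S_0 = 1.98 * (-0.86)^0 = 1.98
i=1: S_1 = 1.98 * (-0.86)^1 ≈ -1.7
i=2: S_2 = 1.98 * (-0.86)^2 ≈ 1.46
i=3: S_3 = 1.98 * (-0.86)^3 ≈ -1.26
i=4: S_4 = 1.98 * (-0.86)^4 ≈ 1.08
i=5: S_5 = 1.98 * (-0.86)^5 ≈ -0.93
The first 6 terms are: [1.98, -1.7, 1.46, -1.26, 1.08, -0.93]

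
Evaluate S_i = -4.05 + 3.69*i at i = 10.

S_10 = -4.05 + 3.69*10 = -4.05 + 36.9 = 32.85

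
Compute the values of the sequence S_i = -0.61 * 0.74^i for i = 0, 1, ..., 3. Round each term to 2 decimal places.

This is a geometric sequence.
i=0: S_0 = -0.61 * 0.74^0 = -0.61
i=1: S_1 = -0.61 * 0.74^1 ≈ -0.45
i=2: S_2 = -0.61 * 0.74^2 ≈ -0.33
i=3: S_3 = -0.61 * 0.74^3 ≈ -0.25
The first 4 terms are: [-0.61, -0.45, -0.33, -0.25]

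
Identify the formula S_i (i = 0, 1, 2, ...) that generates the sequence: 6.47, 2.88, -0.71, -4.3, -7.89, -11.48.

Check differences: 2.88 - 6.47 = -3.59
-0.71 - 2.88 = -3.59
Common difference d = -3.59.
First term a = 6.47.
Formula: S_i = 6.47 - 3.59*i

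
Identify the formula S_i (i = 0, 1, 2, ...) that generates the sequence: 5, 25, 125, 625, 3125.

Check ratios: 25 / 5 = 5.0
Common ratio r = 5.
First term a = 5.
Formula: S_i = 5 * 5^i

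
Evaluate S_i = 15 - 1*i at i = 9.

S_9 = 15 + -1*9 = 15 + -9 = 6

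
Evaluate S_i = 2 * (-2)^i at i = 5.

S_5 = 2 * (-2)^5 = 2 * -32 = -64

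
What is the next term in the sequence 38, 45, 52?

Differences: 45 - 38 = 7
This is an arithmetic sequence with common difference d = 7.
Next term = 52 + 7 = 59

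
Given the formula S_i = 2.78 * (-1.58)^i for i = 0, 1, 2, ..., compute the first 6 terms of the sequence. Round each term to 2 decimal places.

This is a geometric sequence.
i=0: S_0 = 2.78 * (-1.58)^0 = 2.78
i=1: S_1 = 2.78 * (-1.58)^1 ≈ -4.39
i=2: S_2 = 2.78 * (-1.58)^2 ≈ 6.94
i=3: S_3 = 2.78 * (-1.58)^3 ≈ -10.97
i=4: S_4 = 2.78 * (-1.58)^4 ≈ 17.32
i=5: S_5 = 2.78 * (-1.58)^5 ≈ -27.37
The first 6 terms are: [2.78, -4.39, 6.94, -10.97, 17.32, -27.37]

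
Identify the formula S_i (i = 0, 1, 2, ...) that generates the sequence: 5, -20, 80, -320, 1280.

Check ratios: -20 / 5 = -4.0
Common ratio r = -4.
First term a = 5.
Formula: S_i = 5 * (-4)^i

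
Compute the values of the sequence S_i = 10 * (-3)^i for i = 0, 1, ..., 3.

This is a geometric sequence.
i=0: S_0 = 10 * (-3)^0 = 10
i=1: S_1 = 10 * (-3)^1 = -30
i=2: S_2 = 10 * (-3)^2 = 90
i=3: S_3 = 10 * (-3)^3 = -270
The first 4 terms are: [10, -30, 90, -270]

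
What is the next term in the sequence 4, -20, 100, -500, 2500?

Ratios: -20 / 4 = -5.0
This is a geometric sequence with common ratio r = -5.
Next term = 2500 * -5 = -12500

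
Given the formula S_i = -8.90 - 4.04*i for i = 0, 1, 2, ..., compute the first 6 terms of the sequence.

This is an arithmetic sequence.
i=0: S_0 = -8.9 + -4.04*0 = -8.9
i=1: S_1 = -8.9 + -4.04*1 = -12.94
i=2: S_2 = -8.9 + -4.04*2 = -16.98
i=3: S_3 = -8.9 + -4.04*3 = -21.02
i=4: S_4 = -8.9 + -4.04*4 = -25.06
i=5: S_5 = -8.9 + -4.04*5 = -29.1
The first 6 terms are: [-8.9, -12.94, -16.98, -21.02, -25.06, -29.1]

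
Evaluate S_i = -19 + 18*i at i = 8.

S_8 = -19 + 18*8 = -19 + 144 = 125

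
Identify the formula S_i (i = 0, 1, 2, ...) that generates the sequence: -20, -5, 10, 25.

Check differences: -5 - -20 = 15
10 - -5 = 15
Common difference d = 15.
First term a = -20.
Formula: S_i = -20 + 15*i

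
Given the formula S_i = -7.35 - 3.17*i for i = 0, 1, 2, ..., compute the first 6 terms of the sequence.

This is an arithmetic sequence.
i=0: S_0 = -7.35 + -3.17*0 = -7.35
i=1: S_1 = -7.35 + -3.17*1 = -10.52
i=2: S_2 = -7.35 + -3.17*2 = -13.69
i=3: S_3 = -7.35 + -3.17*3 = -16.86
i=4: S_4 = -7.35 + -3.17*4 = -20.03
i=5: S_5 = -7.35 + -3.17*5 = -23.2
The first 6 terms are: [-7.35, -10.52, -13.69, -16.86, -20.03, -23.2]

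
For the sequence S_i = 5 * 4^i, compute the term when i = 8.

S_8 = 5 * 4^8 = 5 * 65536 = 327680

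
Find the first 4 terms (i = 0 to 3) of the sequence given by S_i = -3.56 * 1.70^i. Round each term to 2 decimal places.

This is a geometric sequence.
i=0: S_0 = -3.56 * 1.7^0 = -3.56
i=1: S_1 = -3.56 * 1.7^1 ≈ -6.05
i=2: S_2 = -3.56 * 1.7^2 ≈ -10.29
i=3: S_3 = -3.56 * 1.7^3 ≈ -17.49
The first 4 terms are: [-3.56, -6.05, -10.29, -17.49]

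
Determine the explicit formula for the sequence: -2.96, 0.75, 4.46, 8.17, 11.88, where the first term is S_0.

Check differences: 0.75 - -2.96 = 3.71
4.46 - 0.75 = 3.71
Common difference d = 3.71.
First term a = -2.96.
Formula: S_i = -2.96 + 3.71*i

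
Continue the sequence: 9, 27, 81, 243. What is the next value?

Ratios: 27 / 9 = 3.0
This is a geometric sequence with common ratio r = 3.
Next term = 243 * 3 = 729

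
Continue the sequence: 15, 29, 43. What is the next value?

Differences: 29 - 15 = 14
This is an arithmetic sequence with common difference d = 14.
Next term = 43 + 14 = 57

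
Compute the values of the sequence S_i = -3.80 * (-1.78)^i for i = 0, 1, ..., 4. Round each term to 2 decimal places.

This is a geometric sequence.
i=0: S_0 = -3.8 * (-1.78)^0 = -3.8
i=1: S_1 = -3.8 * (-1.78)^1 ≈ 6.76
i=2: S_2 = -3.8 * (-1.78)^2 ≈ -12.04
i=3: S_3 = -3.8 * (-1.78)^3 ≈ 21.43
i=4: S_4 = -3.8 * (-1.78)^4 ≈ -38.15
The first 5 terms are: [-3.8, 6.76, -12.04, 21.43, -38.15]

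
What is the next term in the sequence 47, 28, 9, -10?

Differences: 28 - 47 = -19
This is an arithmetic sequence with common difference d = -19.
Next term = -10 + -19 = -29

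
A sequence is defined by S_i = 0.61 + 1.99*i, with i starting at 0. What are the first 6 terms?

This is an arithmetic sequence.
i=0: S_0 = 0.61 + 1.99*0 = 0.61
i=1: S_1 = 0.61 + 1.99*1 = 2.6
i=2: S_2 = 0.61 + 1.99*2 = 4.59
i=3: S_3 = 0.61 + 1.99*3 = 6.58
i=4: S_4 = 0.61 + 1.99*4 = 8.57
i=5: S_5 = 0.61 + 1.99*5 = 10.56
The first 6 terms are: [0.61, 2.6, 4.59, 6.58, 8.57, 10.56]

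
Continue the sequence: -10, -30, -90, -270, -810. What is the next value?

Ratios: -30 / -10 = 3.0
This is a geometric sequence with common ratio r = 3.
Next term = -810 * 3 = -2430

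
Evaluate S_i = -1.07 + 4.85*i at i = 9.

S_9 = -1.07 + 4.85*9 = -1.07 + 43.65 = 42.58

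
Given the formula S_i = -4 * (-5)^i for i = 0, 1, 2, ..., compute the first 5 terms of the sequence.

This is a geometric sequence.
i=0: S_0 = -4 * (-5)^0 = -4
i=1: S_1 = -4 * (-5)^1 = 20
i=2: S_2 = -4 * (-5)^2 = -100
i=3: S_3 = -4 * (-5)^3 = 500
i=4: S_4 = -4 * (-5)^4 = -2500
The first 5 terms are: [-4, 20, -100, 500, -2500]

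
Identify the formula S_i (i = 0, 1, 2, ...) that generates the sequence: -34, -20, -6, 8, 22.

Check differences: -20 - -34 = 14
-6 - -20 = 14
Common difference d = 14.
First term a = -34.
Formula: S_i = -34 + 14*i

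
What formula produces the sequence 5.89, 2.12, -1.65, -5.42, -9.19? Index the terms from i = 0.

Check differences: 2.12 - 5.89 = -3.77
-1.65 - 2.12 = -3.77
Common difference d = -3.77.
First term a = 5.89.
Formula: S_i = 5.89 - 3.77*i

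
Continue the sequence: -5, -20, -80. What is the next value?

Ratios: -20 / -5 = 4.0
This is a geometric sequence with common ratio r = 4.
Next term = -80 * 4 = -320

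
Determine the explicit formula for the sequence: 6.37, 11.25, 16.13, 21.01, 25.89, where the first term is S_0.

Check differences: 11.25 - 6.37 = 4.88
16.13 - 11.25 = 4.88
Common difference d = 4.88.
First term a = 6.37.
Formula: S_i = 6.37 + 4.88*i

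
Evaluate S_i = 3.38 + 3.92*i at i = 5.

S_5 = 3.38 + 3.92*5 = 3.38 + 19.6 = 22.98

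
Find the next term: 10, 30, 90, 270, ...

Ratios: 30 / 10 = 3.0
This is a geometric sequence with common ratio r = 3.
Next term = 270 * 3 = 810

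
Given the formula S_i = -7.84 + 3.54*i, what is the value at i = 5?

S_5 = -7.84 + 3.54*5 = -7.84 + 17.7 = 9.86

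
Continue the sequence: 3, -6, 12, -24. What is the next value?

Ratios: -6 / 3 = -2.0
This is a geometric sequence with common ratio r = -2.
Next term = -24 * -2 = 48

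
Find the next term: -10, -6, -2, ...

Differences: -6 - -10 = 4
This is an arithmetic sequence with common difference d = 4.
Next term = -2 + 4 = 2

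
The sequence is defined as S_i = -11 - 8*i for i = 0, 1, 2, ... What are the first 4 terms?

This is an arithmetic sequence.
i=0: S_0 = -11 + -8*0 = -11
i=1: S_1 = -11 + -8*1 = -19
i=2: S_2 = -11 + -8*2 = -27
i=3: S_3 = -11 + -8*3 = -35
The first 4 terms are: [-11, -19, -27, -35]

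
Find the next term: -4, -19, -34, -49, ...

Differences: -19 - -4 = -15
This is an arithmetic sequence with common difference d = -15.
Next term = -49 + -15 = -64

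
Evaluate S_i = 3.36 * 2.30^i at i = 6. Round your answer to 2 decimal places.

S_6 = 3.36 * 2.3^6 ≈ 3.36 * 148.0359 ≈ 497.4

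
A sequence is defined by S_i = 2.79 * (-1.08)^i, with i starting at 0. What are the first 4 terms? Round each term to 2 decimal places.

This is a geometric sequence.
i=0: S_0 = 2.79 * (-1.08)^0 = 2.79
i=1: S_1 = 2.79 * (-1.08)^1 ≈ -3.01
i=2: S_2 = 2.79 * (-1.08)^2 ≈ 3.25
i=3: S_3 = 2.79 * (-1.08)^3 ≈ -3.51
The first 4 terms are: [2.79, -3.01, 3.25, -3.51]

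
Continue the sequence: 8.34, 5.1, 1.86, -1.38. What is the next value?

Differences: 5.1 - 8.34 = -3.24
This is an arithmetic sequence with common difference d = -3.24.
Next term = -1.38 + -3.24 = -4.62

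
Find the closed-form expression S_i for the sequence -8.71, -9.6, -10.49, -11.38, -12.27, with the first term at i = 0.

Check differences: -9.6 - -8.71 = -0.89
-10.49 - -9.6 = -0.89
Common difference d = -0.89.
First term a = -8.71.
Formula: S_i = -8.71 - 0.89*i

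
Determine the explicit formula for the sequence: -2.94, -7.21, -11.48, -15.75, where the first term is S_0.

Check differences: -7.21 - -2.94 = -4.27
-11.48 - -7.21 = -4.27
Common difference d = -4.27.
First term a = -2.94.
Formula: S_i = -2.94 - 4.27*i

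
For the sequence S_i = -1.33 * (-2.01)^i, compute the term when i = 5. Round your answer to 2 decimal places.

S_5 = -1.33 * (-2.01)^5 ≈ -1.33 * -32.808 ≈ 43.63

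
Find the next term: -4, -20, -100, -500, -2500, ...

Ratios: -20 / -4 = 5.0
This is a geometric sequence with common ratio r = 5.
Next term = -2500 * 5 = -12500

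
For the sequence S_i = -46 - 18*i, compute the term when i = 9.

S_9 = -46 + -18*9 = -46 + -162 = -208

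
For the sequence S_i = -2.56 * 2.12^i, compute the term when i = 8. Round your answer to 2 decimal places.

S_8 = -2.56 * 2.12^8 ≈ -2.56 * 408.0251 ≈ -1044.54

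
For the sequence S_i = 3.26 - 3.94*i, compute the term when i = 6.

S_6 = 3.26 + -3.94*6 = 3.26 + -23.64 = -20.38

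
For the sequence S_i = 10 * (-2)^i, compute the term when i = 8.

S_8 = 10 * (-2)^8 = 10 * 256 = 2560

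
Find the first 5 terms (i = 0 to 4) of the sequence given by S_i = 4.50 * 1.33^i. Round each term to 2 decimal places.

This is a geometric sequence.
i=0: S_0 = 4.5 * 1.33^0 = 4.5
i=1: S_1 = 4.5 * 1.33^1 ≈ 5.99
i=2: S_2 = 4.5 * 1.33^2 ≈ 7.96
i=3: S_3 = 4.5 * 1.33^3 ≈ 10.59
i=4: S_4 = 4.5 * 1.33^4 ≈ 14.08
The first 5 terms are: [4.5, 5.99, 7.96, 10.59, 14.08]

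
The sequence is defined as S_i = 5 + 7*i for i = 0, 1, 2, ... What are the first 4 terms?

This is an arithmetic sequence.
i=0: S_0 = 5 + 7*0 = 5
i=1: S_1 = 5 + 7*1 = 12
i=2: S_2 = 5 + 7*2 = 19
i=3: S_3 = 5 + 7*3 = 26
The first 4 terms are: [5, 12, 19, 26]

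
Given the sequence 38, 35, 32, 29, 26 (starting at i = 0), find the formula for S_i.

Check differences: 35 - 38 = -3
32 - 35 = -3
Common difference d = -3.
First term a = 38.
Formula: S_i = 38 - 3*i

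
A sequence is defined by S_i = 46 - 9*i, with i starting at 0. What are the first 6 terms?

This is an arithmetic sequence.
i=0: S_0 = 46 + -9*0 = 46
i=1: S_1 = 46 + -9*1 = 37
i=2: S_2 = 46 + -9*2 = 28
i=3: S_3 = 46 + -9*3 = 19
i=4: S_4 = 46 + -9*4 = 10
i=5: S_5 = 46 + -9*5 = 1
The first 6 terms are: [46, 37, 28, 19, 10, 1]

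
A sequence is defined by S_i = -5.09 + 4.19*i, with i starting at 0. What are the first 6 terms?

This is an arithmetic sequence.
i=0: S_0 = -5.09 + 4.19*0 = -5.09
i=1: S_1 = -5.09 + 4.19*1 = -0.9
i=2: S_2 = -5.09 + 4.19*2 = 3.29
i=3: S_3 = -5.09 + 4.19*3 = 7.48
i=4: S_4 = -5.09 + 4.19*4 = 11.67
i=5: S_5 = -5.09 + 4.19*5 = 15.86
The first 6 terms are: [-5.09, -0.9, 3.29, 7.48, 11.67, 15.86]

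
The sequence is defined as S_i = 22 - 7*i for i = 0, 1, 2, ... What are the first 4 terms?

This is an arithmetic sequence.
i=0: S_0 = 22 + -7*0 = 22
i=1: S_1 = 22 + -7*1 = 15
i=2: S_2 = 22 + -7*2 = 8
i=3: S_3 = 22 + -7*3 = 1
The first 4 terms are: [22, 15, 8, 1]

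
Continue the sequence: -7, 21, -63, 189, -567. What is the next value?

Ratios: 21 / -7 = -3.0
This is a geometric sequence with common ratio r = -3.
Next term = -567 * -3 = 1701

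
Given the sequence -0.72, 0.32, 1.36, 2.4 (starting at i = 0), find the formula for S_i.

Check differences: 0.32 - -0.72 = 1.04
1.36 - 0.32 = 1.04
Common difference d = 1.04.
First term a = -0.72.
Formula: S_i = -0.72 + 1.04*i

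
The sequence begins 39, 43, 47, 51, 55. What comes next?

Differences: 43 - 39 = 4
This is an arithmetic sequence with common difference d = 4.
Next term = 55 + 4 = 59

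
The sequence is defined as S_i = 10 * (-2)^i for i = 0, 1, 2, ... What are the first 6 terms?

This is a geometric sequence.
i=0: S_0 = 10 * (-2)^0 = 10
i=1: S_1 = 10 * (-2)^1 = -20
i=2: S_2 = 10 * (-2)^2 = 40
i=3: S_3 = 10 * (-2)^3 = -80
i=4: S_4 = 10 * (-2)^4 = 160
i=5: S_5 = 10 * (-2)^5 = -320
The first 6 terms are: [10, -20, 40, -80, 160, -320]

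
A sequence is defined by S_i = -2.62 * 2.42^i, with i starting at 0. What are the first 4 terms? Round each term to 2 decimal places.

This is a geometric sequence.
i=0: S_0 = -2.62 * 2.42^0 = -2.62
i=1: S_1 = -2.62 * 2.42^1 ≈ -6.34
i=2: S_2 = -2.62 * 2.42^2 ≈ -15.34
i=3: S_3 = -2.62 * 2.42^3 ≈ -37.13
The first 4 terms are: [-2.62, -6.34, -15.34, -37.13]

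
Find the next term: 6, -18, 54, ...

Ratios: -18 / 6 = -3.0
This is a geometric sequence with common ratio r = -3.
Next term = 54 * -3 = -162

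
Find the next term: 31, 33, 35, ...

Differences: 33 - 31 = 2
This is an arithmetic sequence with common difference d = 2.
Next term = 35 + 2 = 37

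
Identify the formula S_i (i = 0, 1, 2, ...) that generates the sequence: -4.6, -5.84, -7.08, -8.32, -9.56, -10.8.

Check differences: -5.84 - -4.6 = -1.24
-7.08 - -5.84 = -1.24
Common difference d = -1.24.
First term a = -4.6.
Formula: S_i = -4.60 - 1.24*i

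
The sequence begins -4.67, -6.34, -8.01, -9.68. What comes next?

Differences: -6.34 - -4.67 = -1.67
This is an arithmetic sequence with common difference d = -1.67.
Next term = -9.68 + -1.67 = -11.35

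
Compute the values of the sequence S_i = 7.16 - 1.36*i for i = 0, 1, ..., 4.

This is an arithmetic sequence.
i=0: S_0 = 7.16 + -1.36*0 = 7.16
i=1: S_1 = 7.16 + -1.36*1 = 5.8
i=2: S_2 = 7.16 + -1.36*2 = 4.44
i=3: S_3 = 7.16 + -1.36*3 = 3.08
i=4: S_4 = 7.16 + -1.36*4 = 1.72
The first 5 terms are: [7.16, 5.8, 4.44, 3.08, 1.72]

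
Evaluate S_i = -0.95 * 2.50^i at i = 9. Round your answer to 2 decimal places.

S_9 = -0.95 * 2.5^9 ≈ -0.95 * 3814.6973 ≈ -3623.96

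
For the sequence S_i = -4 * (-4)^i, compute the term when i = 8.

S_8 = -4 * (-4)^8 = -4 * 65536 = -262144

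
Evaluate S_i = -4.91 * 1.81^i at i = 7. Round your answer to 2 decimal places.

S_7 = -4.91 * 1.81^7 ≈ -4.91 * 63.6429 ≈ -312.49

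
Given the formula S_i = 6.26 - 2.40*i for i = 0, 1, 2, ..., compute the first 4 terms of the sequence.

This is an arithmetic sequence.
i=0: S_0 = 6.26 + -2.4*0 = 6.26
i=1: S_1 = 6.26 + -2.4*1 = 3.86
i=2: S_2 = 6.26 + -2.4*2 = 1.46
i=3: S_3 = 6.26 + -2.4*3 = -0.94
The first 4 terms are: [6.26, 3.86, 1.46, -0.94]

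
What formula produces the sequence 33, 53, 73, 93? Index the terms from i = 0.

Check differences: 53 - 33 = 20
73 - 53 = 20
Common difference d = 20.
First term a = 33.
Formula: S_i = 33 + 20*i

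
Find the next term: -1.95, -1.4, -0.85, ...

Differences: -1.4 - -1.95 = 0.55
This is an arithmetic sequence with common difference d = 0.55.
Next term = -0.85 + 0.55 = -0.3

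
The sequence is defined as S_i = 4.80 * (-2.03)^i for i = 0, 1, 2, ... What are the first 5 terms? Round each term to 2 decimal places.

This is a geometric sequence.
i=0: S_0 = 4.8 * (-2.03)^0 = 4.8
i=1: S_1 = 4.8 * (-2.03)^1 ≈ -9.74
i=2: S_2 = 4.8 * (-2.03)^2 ≈ 19.78
i=3: S_3 = 4.8 * (-2.03)^3 ≈ -40.15
i=4: S_4 = 4.8 * (-2.03)^4 ≈ 81.51
The first 5 terms are: [4.8, -9.74, 19.78, -40.15, 81.51]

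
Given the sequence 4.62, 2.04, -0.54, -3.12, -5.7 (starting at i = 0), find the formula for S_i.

Check differences: 2.04 - 4.62 = -2.58
-0.54 - 2.04 = -2.58
Common difference d = -2.58.
First term a = 4.62.
Formula: S_i = 4.62 - 2.58*i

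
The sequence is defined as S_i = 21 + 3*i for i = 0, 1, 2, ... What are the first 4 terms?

This is an arithmetic sequence.
i=0: S_0 = 21 + 3*0 = 21
i=1: S_1 = 21 + 3*1 = 24
i=2: S_2 = 21 + 3*2 = 27
i=3: S_3 = 21 + 3*3 = 30
The first 4 terms are: [21, 24, 27, 30]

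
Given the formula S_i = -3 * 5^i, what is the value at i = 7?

S_7 = -3 * 5^7 = -3 * 78125 = -234375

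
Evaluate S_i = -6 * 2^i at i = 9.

S_9 = -6 * 2^9 = -6 * 512 = -3072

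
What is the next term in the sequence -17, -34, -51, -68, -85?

Differences: -34 - -17 = -17
This is an arithmetic sequence with common difference d = -17.
Next term = -85 + -17 = -102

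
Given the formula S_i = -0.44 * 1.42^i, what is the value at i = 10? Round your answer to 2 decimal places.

S_10 = -0.44 * 1.42^10 ≈ -0.44 * 33.3337 ≈ -14.67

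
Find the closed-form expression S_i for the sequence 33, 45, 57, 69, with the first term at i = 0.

Check differences: 45 - 33 = 12
57 - 45 = 12
Common difference d = 12.
First term a = 33.
Formula: S_i = 33 + 12*i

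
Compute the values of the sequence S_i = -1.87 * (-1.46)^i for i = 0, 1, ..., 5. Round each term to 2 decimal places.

This is a geometric sequence.
i=0: S_0 = -1.87 * (-1.46)^0 = -1.87
i=1: S_1 = -1.87 * (-1.46)^1 ≈ 2.73
i=2: S_2 = -1.87 * (-1.46)^2 ≈ -3.99
i=3: S_3 = -1.87 * (-1.46)^3 ≈ 5.82
i=4: S_4 = -1.87 * (-1.46)^4 ≈ -8.5
i=5: S_5 = -1.87 * (-1.46)^5 ≈ 12.41
The first 6 terms are: [-1.87, 2.73, -3.99, 5.82, -8.5, 12.41]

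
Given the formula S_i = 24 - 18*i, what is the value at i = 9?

S_9 = 24 + -18*9 = 24 + -162 = -138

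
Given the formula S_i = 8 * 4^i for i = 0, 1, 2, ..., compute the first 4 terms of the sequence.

This is a geometric sequence.
i=0: S_0 = 8 * 4^0 = 8
i=1: S_1 = 8 * 4^1 = 32
i=2: S_2 = 8 * 4^2 = 128
i=3: S_3 = 8 * 4^3 = 512
The first 4 terms are: [8, 32, 128, 512]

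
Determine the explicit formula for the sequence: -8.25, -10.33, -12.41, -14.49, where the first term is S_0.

Check differences: -10.33 - -8.25 = -2.08
-12.41 - -10.33 = -2.08
Common difference d = -2.08.
First term a = -8.25.
Formula: S_i = -8.25 - 2.08*i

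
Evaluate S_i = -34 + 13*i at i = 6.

S_6 = -34 + 13*6 = -34 + 78 = 44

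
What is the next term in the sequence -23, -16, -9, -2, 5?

Differences: -16 - -23 = 7
This is an arithmetic sequence with common difference d = 7.
Next term = 5 + 7 = 12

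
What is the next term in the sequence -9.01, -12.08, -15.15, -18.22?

Differences: -12.08 - -9.01 = -3.07
This is an arithmetic sequence with common difference d = -3.07.
Next term = -18.22 + -3.07 = -21.29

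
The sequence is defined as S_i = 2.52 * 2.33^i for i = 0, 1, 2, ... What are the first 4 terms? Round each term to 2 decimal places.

This is a geometric sequence.
i=0: S_0 = 2.52 * 2.33^0 = 2.52
i=1: S_1 = 2.52 * 2.33^1 ≈ 5.87
i=2: S_2 = 2.52 * 2.33^2 ≈ 13.68
i=3: S_3 = 2.52 * 2.33^3 ≈ 31.88
The first 4 terms are: [2.52, 5.87, 13.68, 31.88]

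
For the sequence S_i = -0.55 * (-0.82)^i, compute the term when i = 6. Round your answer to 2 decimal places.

S_6 = -0.55 * (-0.82)^6 ≈ -0.55 * 0.304 ≈ -0.17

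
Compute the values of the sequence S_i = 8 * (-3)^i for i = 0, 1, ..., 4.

This is a geometric sequence.
i=0: S_0 = 8 * (-3)^0 = 8
i=1: S_1 = 8 * (-3)^1 = -24
i=2: S_2 = 8 * (-3)^2 = 72
i=3: S_3 = 8 * (-3)^3 = -216
i=4: S_4 = 8 * (-3)^4 = 648
The first 5 terms are: [8, -24, 72, -216, 648]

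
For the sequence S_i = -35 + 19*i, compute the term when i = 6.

S_6 = -35 + 19*6 = -35 + 114 = 79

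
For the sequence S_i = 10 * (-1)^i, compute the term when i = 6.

S_6 = 10 * (-1)^6 = 10 * 1 = 10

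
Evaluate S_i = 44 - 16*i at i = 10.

S_10 = 44 + -16*10 = 44 + -160 = -116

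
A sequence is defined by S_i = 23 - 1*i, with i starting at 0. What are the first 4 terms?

This is an arithmetic sequence.
i=0: S_0 = 23 + -1*0 = 23
i=1: S_1 = 23 + -1*1 = 22
i=2: S_2 = 23 + -1*2 = 21
i=3: S_3 = 23 + -1*3 = 20
The first 4 terms are: [23, 22, 21, 20]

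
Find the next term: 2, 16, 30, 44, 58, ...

Differences: 16 - 2 = 14
This is an arithmetic sequence with common difference d = 14.
Next term = 58 + 14 = 72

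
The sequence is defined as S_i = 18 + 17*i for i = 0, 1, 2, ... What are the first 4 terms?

This is an arithmetic sequence.
i=0: S_0 = 18 + 17*0 = 18
i=1: S_1 = 18 + 17*1 = 35
i=2: S_2 = 18 + 17*2 = 52
i=3: S_3 = 18 + 17*3 = 69
The first 4 terms are: [18, 35, 52, 69]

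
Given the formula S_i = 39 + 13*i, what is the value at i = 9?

S_9 = 39 + 13*9 = 39 + 117 = 156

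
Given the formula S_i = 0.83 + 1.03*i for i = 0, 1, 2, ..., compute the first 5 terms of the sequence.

This is an arithmetic sequence.
i=0: S_0 = 0.83 + 1.03*0 = 0.83
i=1: S_1 = 0.83 + 1.03*1 = 1.86
i=2: S_2 = 0.83 + 1.03*2 = 2.89
i=3: S_3 = 0.83 + 1.03*3 = 3.92
i=4: S_4 = 0.83 + 1.03*4 = 4.95
The first 5 terms are: [0.83, 1.86, 2.89, 3.92, 4.95]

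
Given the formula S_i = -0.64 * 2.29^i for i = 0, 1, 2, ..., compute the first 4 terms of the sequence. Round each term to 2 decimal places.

This is a geometric sequence.
i=0: S_0 = -0.64 * 2.29^0 = -0.64
i=1: S_1 = -0.64 * 2.29^1 ≈ -1.47
i=2: S_2 = -0.64 * 2.29^2 ≈ -3.36
i=3: S_3 = -0.64 * 2.29^3 ≈ -7.69
The first 4 terms are: [-0.64, -1.47, -3.36, -7.69]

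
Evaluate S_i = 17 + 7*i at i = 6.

S_6 = 17 + 7*6 = 17 + 42 = 59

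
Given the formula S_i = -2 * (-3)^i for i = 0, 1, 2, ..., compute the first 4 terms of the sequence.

This is a geometric sequence.
i=0: S_0 = -2 * (-3)^0 = -2
i=1: S_1 = -2 * (-3)^1 = 6
i=2: S_2 = -2 * (-3)^2 = -18
i=3: S_3 = -2 * (-3)^3 = 54
The first 4 terms are: [-2, 6, -18, 54]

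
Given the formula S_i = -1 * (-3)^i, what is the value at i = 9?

S_9 = -1 * (-3)^9 = -1 * -19683 = 19683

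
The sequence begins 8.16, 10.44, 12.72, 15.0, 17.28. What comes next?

Differences: 10.44 - 8.16 = 2.28
This is an arithmetic sequence with common difference d = 2.28.
Next term = 17.28 + 2.28 = 19.56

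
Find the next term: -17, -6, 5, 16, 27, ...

Differences: -6 - -17 = 11
This is an arithmetic sequence with common difference d = 11.
Next term = 27 + 11 = 38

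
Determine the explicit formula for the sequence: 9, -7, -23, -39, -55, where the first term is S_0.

Check differences: -7 - 9 = -16
-23 - -7 = -16
Common difference d = -16.
First term a = 9.
Formula: S_i = 9 - 16*i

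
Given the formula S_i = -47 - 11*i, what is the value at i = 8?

S_8 = -47 + -11*8 = -47 + -88 = -135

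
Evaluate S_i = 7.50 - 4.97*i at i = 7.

S_7 = 7.5 + -4.97*7 = 7.5 + -34.79 = -27.29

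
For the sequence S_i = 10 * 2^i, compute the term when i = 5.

S_5 = 10 * 2^5 = 10 * 32 = 320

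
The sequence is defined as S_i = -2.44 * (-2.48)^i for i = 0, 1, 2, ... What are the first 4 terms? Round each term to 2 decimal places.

This is a geometric sequence.
i=0: S_0 = -2.44 * (-2.48)^0 = -2.44
i=1: S_1 = -2.44 * (-2.48)^1 ≈ 6.05
i=2: S_2 = -2.44 * (-2.48)^2 ≈ -15.01
i=3: S_3 = -2.44 * (-2.48)^3 ≈ 37.22
The first 4 terms are: [-2.44, 6.05, -15.01, 37.22]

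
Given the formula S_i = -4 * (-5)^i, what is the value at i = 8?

S_8 = -4 * (-5)^8 = -4 * 390625 = -1562500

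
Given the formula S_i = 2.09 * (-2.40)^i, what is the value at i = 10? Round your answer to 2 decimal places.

S_10 = 2.09 * (-2.4)^10 ≈ 2.09 * 6340.3381 ≈ 13251.31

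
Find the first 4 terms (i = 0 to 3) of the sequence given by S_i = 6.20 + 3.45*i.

This is an arithmetic sequence.
i=0: S_0 = 6.2 + 3.45*0 = 6.2
i=1: S_1 = 6.2 + 3.45*1 = 9.65
i=2: S_2 = 6.2 + 3.45*2 = 13.1
i=3: S_3 = 6.2 + 3.45*3 = 16.55
The first 4 terms are: [6.2, 9.65, 13.1, 16.55]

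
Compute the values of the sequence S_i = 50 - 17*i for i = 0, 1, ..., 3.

This is an arithmetic sequence.
i=0: S_0 = 50 + -17*0 = 50
i=1: S_1 = 50 + -17*1 = 33
i=2: S_2 = 50 + -17*2 = 16
i=3: S_3 = 50 + -17*3 = -1
The first 4 terms are: [50, 33, 16, -1]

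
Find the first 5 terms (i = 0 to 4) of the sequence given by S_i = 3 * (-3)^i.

This is a geometric sequence.
i=0: S_0 = 3 * (-3)^0 = 3
i=1: S_1 = 3 * (-3)^1 = -9
i=2: S_2 = 3 * (-3)^2 = 27
i=3: S_3 = 3 * (-3)^3 = -81
i=4: S_4 = 3 * (-3)^4 = 243
The first 5 terms are: [3, -9, 27, -81, 243]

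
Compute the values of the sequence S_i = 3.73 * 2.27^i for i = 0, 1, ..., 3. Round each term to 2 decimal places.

This is a geometric sequence.
i=0: S_0 = 3.73 * 2.27^0 = 3.73
i=1: S_1 = 3.73 * 2.27^1 ≈ 8.47
i=2: S_2 = 3.73 * 2.27^2 ≈ 19.22
i=3: S_3 = 3.73 * 2.27^3 ≈ 43.63
The first 4 terms are: [3.73, 8.47, 19.22, 43.63]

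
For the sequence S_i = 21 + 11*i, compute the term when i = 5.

S_5 = 21 + 11*5 = 21 + 55 = 76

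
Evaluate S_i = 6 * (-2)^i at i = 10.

S_10 = 6 * (-2)^10 = 6 * 1024 = 6144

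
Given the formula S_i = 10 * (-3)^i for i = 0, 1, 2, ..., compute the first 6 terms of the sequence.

This is a geometric sequence.
i=0: S_0 = 10 * (-3)^0 = 10
i=1: S_1 = 10 * (-3)^1 = -30
i=2: S_2 = 10 * (-3)^2 = 90
i=3: S_3 = 10 * (-3)^3 = -270
i=4: S_4 = 10 * (-3)^4 = 810
i=5: S_5 = 10 * (-3)^5 = -2430
The first 6 terms are: [10, -30, 90, -270, 810, -2430]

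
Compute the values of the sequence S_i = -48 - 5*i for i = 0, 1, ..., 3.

This is an arithmetic sequence.
i=0: S_0 = -48 + -5*0 = -48
i=1: S_1 = -48 + -5*1 = -53
i=2: S_2 = -48 + -5*2 = -58
i=3: S_3 = -48 + -5*3 = -63
The first 4 terms are: [-48, -53, -58, -63]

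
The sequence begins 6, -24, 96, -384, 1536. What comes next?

Ratios: -24 / 6 = -4.0
This is a geometric sequence with common ratio r = -4.
Next term = 1536 * -4 = -6144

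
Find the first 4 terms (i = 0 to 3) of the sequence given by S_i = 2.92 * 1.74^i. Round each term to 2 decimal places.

This is a geometric sequence.
i=0: S_0 = 2.92 * 1.74^0 = 2.92
i=1: S_1 = 2.92 * 1.74^1 ≈ 5.08
i=2: S_2 = 2.92 * 1.74^2 ≈ 8.84
i=3: S_3 = 2.92 * 1.74^3 ≈ 15.38
The first 4 terms are: [2.92, 5.08, 8.84, 15.38]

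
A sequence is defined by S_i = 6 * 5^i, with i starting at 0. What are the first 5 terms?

This is a geometric sequence.
i=0: S_0 = 6 * 5^0 = 6
i=1: S_1 = 6 * 5^1 = 30
i=2: S_2 = 6 * 5^2 = 150
i=3: S_3 = 6 * 5^3 = 750
i=4: S_4 = 6 * 5^4 = 3750
The first 5 terms are: [6, 30, 150, 750, 3750]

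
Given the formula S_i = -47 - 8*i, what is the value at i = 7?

S_7 = -47 + -8*7 = -47 + -56 = -103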